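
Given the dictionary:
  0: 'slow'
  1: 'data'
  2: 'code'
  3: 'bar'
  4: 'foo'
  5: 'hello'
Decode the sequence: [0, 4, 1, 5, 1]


Look up each index in the dictionary:
  0 -> 'slow'
  4 -> 'foo'
  1 -> 'data'
  5 -> 'hello'
  1 -> 'data'

Decoded: "slow foo data hello data"


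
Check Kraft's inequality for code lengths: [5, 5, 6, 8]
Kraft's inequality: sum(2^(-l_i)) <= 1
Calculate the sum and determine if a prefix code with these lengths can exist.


Sum = 2^(-5) + 2^(-5) + 2^(-6) + 2^(-8)
    = 0.03125 + 0.03125 + 0.015625 + 0.00390625
    = 21/256 = 0.08203125
Since 0.08203125 <= 1, Kraft's inequality IS satisfied.
A prefix code with these lengths CAN exist.

Kraft sum = 0.08203125. Satisfied.


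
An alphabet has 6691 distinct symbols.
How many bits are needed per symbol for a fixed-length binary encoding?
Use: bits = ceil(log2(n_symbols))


log2(6691) = 12.708
Bracket: 2^12 = 4096 < 6691 <= 2^13 = 8192
So ceil(log2(6691)) = 13

bits = ceil(log2(6691)) = ceil(12.708) = 13 bits


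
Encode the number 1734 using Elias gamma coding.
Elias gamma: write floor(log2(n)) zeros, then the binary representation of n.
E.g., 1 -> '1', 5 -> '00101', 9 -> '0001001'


num_bits = floor(log2(1734)) + 1 = 11
leading_zeros = num_bits - 1 = 10
binary(1734) = 11011000110

Elias gamma(1734) = '0000000000' + '11011000110' = 000000000011011000110 (21 bits)


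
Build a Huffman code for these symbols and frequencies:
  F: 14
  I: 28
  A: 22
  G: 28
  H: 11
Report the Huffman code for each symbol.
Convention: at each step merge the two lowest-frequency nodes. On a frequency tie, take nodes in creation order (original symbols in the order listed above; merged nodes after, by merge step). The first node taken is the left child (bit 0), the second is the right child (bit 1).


Huffman tree construction:
Step 1: Merge H(11) + F(14) = 25
Step 2: Merge A(22) + (H+F)(25) = 47
Step 3: Merge I(28) + G(28) = 56
Step 4: Merge (A+(H+F))(47) + (I+G)(56) = 103
Read each symbol's code off the tree from the root (left child = 0, right child = 1).

Codes:
  F: 011 (length 3)
  I: 10 (length 2)
  A: 00 (length 2)
  G: 11 (length 2)
  H: 010 (length 3)
Average code length: 231/103 = 2.2427 bits/symbol


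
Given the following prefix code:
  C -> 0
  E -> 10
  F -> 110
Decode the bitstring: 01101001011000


Decoding step by step:
Bits 0 -> C
Bits 110 -> F
Bits 10 -> E
Bits 0 -> C
Bits 10 -> E
Bits 110 -> F
Bits 0 -> C
Bits 0 -> C


Decoded message: CFECEFCC


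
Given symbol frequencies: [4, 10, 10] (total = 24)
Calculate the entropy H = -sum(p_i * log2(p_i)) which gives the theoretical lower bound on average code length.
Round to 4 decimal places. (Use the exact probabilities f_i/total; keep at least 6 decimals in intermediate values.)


Per-symbol terms -p_i * log2(p_i) with p_i = f_i/24:
  p = 4/24 = 0.166667: log2(p) = -2.584963, -p*log2(p) = 0.430827
  p = 10/24 = 0.416667: log2(p) = -1.263034, -p*log2(p) = 0.526264
  p = 10/24 = 0.416667: log2(p) = -1.263034, -p*log2(p) = 0.526264
H = 0.430827 + 0.526264 + 0.526264 = 1.483355

H = 1.4834 bits/symbol


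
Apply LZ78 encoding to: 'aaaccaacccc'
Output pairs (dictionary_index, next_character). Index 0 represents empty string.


LZ78 encoding steps:
Dictionary: {0: ''}
Step 1: w='' (idx 0), next='a' -> output (0, 'a'), add 'a' as idx 1
Step 2: w='a' (idx 1), next='a' -> output (1, 'a'), add 'aa' as idx 2
Step 3: w='' (idx 0), next='c' -> output (0, 'c'), add 'c' as idx 3
Step 4: w='c' (idx 3), next='a' -> output (3, 'a'), add 'ca' as idx 4
Step 5: w='a' (idx 1), next='c' -> output (1, 'c'), add 'ac' as idx 5
Step 6: w='c' (idx 3), next='c' -> output (3, 'c'), add 'cc' as idx 6
Step 7: w='c' (idx 3), end of input -> output (3, '')


Encoded: [(0, 'a'), (1, 'a'), (0, 'c'), (3, 'a'), (1, 'c'), (3, 'c'), (3, '')]


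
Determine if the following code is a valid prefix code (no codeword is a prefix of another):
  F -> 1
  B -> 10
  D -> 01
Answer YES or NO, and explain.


Checking each pair (does one codeword prefix another?):
  F='1' vs B='10': prefix -- VIOLATION

NO -- this is NOT a valid prefix code. F (1) is a prefix of B (10).


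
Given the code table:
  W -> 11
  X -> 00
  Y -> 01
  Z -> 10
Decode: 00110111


Decoding:
00 -> X
11 -> W
01 -> Y
11 -> W


Result: XWYW


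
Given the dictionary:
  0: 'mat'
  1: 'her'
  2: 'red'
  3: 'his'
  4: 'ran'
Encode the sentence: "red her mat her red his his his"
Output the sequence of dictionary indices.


Look up each word in the dictionary:
  'red' -> 2
  'her' -> 1
  'mat' -> 0
  'her' -> 1
  'red' -> 2
  'his' -> 3
  'his' -> 3
  'his' -> 3

Encoded: [2, 1, 0, 1, 2, 3, 3, 3]


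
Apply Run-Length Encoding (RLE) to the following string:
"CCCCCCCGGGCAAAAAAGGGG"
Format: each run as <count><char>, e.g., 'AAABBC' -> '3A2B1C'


Scanning runs left to right:
  i=0: run of 'C' x 7 -> '7C'
  i=7: run of 'G' x 3 -> '3G'
  i=10: run of 'C' x 1 -> '1C'
  i=11: run of 'A' x 6 -> '6A'
  i=17: run of 'G' x 4 -> '4G'

RLE = 7C3G1C6A4G


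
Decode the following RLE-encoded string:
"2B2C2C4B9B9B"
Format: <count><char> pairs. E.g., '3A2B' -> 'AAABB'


Expanding each <count><char> pair:
  2B -> 'BB'
  2C -> 'CC'
  2C -> 'CC'
  4B -> 'BBBB'
  9B -> 'BBBBBBBBB'
  9B -> 'BBBBBBBBB'

Decoded = BBCCCCBBBBBBBBBBBBBBBBBBBBBB


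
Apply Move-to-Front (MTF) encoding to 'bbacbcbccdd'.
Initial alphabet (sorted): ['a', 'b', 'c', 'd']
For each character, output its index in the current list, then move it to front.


MTF encoding:
'b': index 1 in ['a', 'b', 'c', 'd'] -> ['b', 'a', 'c', 'd']
'b': index 0 in ['b', 'a', 'c', 'd'] -> ['b', 'a', 'c', 'd']
'a': index 1 in ['b', 'a', 'c', 'd'] -> ['a', 'b', 'c', 'd']
'c': index 2 in ['a', 'b', 'c', 'd'] -> ['c', 'a', 'b', 'd']
'b': index 2 in ['c', 'a', 'b', 'd'] -> ['b', 'c', 'a', 'd']
'c': index 1 in ['b', 'c', 'a', 'd'] -> ['c', 'b', 'a', 'd']
'b': index 1 in ['c', 'b', 'a', 'd'] -> ['b', 'c', 'a', 'd']
'c': index 1 in ['b', 'c', 'a', 'd'] -> ['c', 'b', 'a', 'd']
'c': index 0 in ['c', 'b', 'a', 'd'] -> ['c', 'b', 'a', 'd']
'd': index 3 in ['c', 'b', 'a', 'd'] -> ['d', 'c', 'b', 'a']
'd': index 0 in ['d', 'c', 'b', 'a'] -> ['d', 'c', 'b', 'a']


Output: [1, 0, 1, 2, 2, 1, 1, 1, 0, 3, 0]


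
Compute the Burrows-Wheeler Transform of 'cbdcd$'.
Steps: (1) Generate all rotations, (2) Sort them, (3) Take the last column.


Rotations (sorted):
  0: $cbdcd -> last char: d
  1: bdcd$c -> last char: c
  2: cbdcd$ -> last char: $
  3: cd$cbd -> last char: d
  4: d$cbdc -> last char: c
  5: dcd$cb -> last char: b


BWT = dc$dcb


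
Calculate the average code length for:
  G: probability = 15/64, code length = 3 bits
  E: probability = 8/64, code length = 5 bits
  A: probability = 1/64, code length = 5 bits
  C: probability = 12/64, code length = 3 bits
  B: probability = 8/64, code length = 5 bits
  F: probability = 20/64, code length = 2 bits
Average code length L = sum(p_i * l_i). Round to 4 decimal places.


Weighted contributions p_i * l_i:
  G: (15/64) * 3 = 45/64
  E: (8/64) * 5 = 40/64
  A: (1/64) * 5 = 5/64
  C: (12/64) * 3 = 36/64
  B: (8/64) * 5 = 40/64
  F: (20/64) * 2 = 40/64
Sum = (45 + 40 + 5 + 36 + 40 + 40)/64 = 206/64

L = 206/64 = 3.2188 bits/symbol


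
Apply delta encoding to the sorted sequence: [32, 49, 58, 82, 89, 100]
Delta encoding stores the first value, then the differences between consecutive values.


First value: 32
Deltas:
  49 - 32 = 17
  58 - 49 = 9
  82 - 58 = 24
  89 - 82 = 7
  100 - 89 = 11


Delta encoded: [32, 17, 9, 24, 7, 11]


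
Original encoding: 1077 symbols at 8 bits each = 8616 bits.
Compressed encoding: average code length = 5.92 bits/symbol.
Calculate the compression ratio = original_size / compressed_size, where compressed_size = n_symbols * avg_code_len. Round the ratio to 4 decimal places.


original_size = n_symbols * orig_bits = 1077 * 8 = 8616 bits
compressed_size = n_symbols * avg_code_len = 1077 * 5.92 = 6375.84 bits
ratio = original_size / compressed_size = 8616 / 6375.84 = 1.3514

Compression ratio = 1.3514


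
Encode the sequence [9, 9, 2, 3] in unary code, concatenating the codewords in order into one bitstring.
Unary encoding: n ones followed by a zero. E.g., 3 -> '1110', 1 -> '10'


Encode each number as n ones followed by a terminating 0:
  9 -> 1111111110 (10 bits)
  9 -> 1111111110 (10 bits)
  2 -> 110 (3 bits)
  3 -> 1110 (4 bits)
Total length = 10 + 10 + 3 + 4 = 27 bits.

Unary([9, 9, 2, 3]) = 111111111011111111101101110 (27 bits)


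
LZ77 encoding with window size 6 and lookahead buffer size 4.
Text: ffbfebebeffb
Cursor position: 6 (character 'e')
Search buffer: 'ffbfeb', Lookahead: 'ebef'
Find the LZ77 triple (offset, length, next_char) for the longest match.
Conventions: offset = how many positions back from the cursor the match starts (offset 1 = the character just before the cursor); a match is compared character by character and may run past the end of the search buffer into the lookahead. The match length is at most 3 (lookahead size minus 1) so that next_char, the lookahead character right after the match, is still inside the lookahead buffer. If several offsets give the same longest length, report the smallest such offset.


Try each offset into the search buffer:
  offset=1 (pos 5, char 'b'): match length 0
  offset=2 (pos 4, char 'e'): match length 3
  offset=3 (pos 3, char 'f'): match length 0
  offset=4 (pos 2, char 'b'): match length 0
  offset=5 (pos 1, char 'f'): match length 0
  offset=6 (pos 0, char 'f'): match length 0
Longest match has length 3 at offset 2.
next_char = character at position 6 + 3 = 9 -> 'f'

Best match: offset=2, length=3 (matching 'ebe' starting at position 4)
LZ77 triple: (2, 3, 'f')


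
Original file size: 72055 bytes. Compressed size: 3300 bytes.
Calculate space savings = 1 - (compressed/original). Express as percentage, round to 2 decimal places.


ratio = compressed/original = 3300/72055 = 0.045798
savings = 1 - ratio = 1 - 0.045798 = 0.954202
as a percentage: 0.954202 * 100 = 95.42%

Space savings = 1 - 3300/72055 = 95.42%


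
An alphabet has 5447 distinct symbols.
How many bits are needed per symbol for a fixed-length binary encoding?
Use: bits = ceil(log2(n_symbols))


log2(5447) = 12.4112
Bracket: 2^12 = 4096 < 5447 <= 2^13 = 8192
So ceil(log2(5447)) = 13

bits = ceil(log2(5447)) = ceil(12.4112) = 13 bits


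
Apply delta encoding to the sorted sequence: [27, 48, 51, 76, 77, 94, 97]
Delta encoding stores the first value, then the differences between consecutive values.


First value: 27
Deltas:
  48 - 27 = 21
  51 - 48 = 3
  76 - 51 = 25
  77 - 76 = 1
  94 - 77 = 17
  97 - 94 = 3


Delta encoded: [27, 21, 3, 25, 1, 17, 3]


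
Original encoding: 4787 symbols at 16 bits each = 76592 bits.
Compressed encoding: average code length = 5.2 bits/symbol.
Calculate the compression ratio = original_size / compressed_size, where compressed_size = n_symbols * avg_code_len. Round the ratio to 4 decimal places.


original_size = n_symbols * orig_bits = 4787 * 16 = 76592 bits
compressed_size = n_symbols * avg_code_len = 4787 * 5.2 = 24892.4 bits
ratio = original_size / compressed_size = 76592 / 24892.4 = 3.0769

Compression ratio = 3.0769


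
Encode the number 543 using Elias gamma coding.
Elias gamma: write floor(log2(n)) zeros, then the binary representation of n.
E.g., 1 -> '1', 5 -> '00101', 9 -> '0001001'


num_bits = floor(log2(543)) + 1 = 10
leading_zeros = num_bits - 1 = 9
binary(543) = 1000011111

Elias gamma(543) = '000000000' + '1000011111' = 0000000001000011111 (19 bits)


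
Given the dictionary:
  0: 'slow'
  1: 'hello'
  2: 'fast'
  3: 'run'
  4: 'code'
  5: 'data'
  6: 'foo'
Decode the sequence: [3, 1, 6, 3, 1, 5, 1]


Look up each index in the dictionary:
  3 -> 'run'
  1 -> 'hello'
  6 -> 'foo'
  3 -> 'run'
  1 -> 'hello'
  5 -> 'data'
  1 -> 'hello'

Decoded: "run hello foo run hello data hello"


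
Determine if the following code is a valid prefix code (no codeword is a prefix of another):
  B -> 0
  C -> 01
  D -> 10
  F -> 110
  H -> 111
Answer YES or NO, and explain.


Checking each pair (does one codeword prefix another?):
  B='0' vs C='01': prefix -- VIOLATION

NO -- this is NOT a valid prefix code. B (0) is a prefix of C (01).


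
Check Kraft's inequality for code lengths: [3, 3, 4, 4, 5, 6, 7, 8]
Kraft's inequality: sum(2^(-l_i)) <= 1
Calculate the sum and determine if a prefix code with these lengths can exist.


Sum = 2^(-3) + 2^(-3) + 2^(-4) + 2^(-4) + 2^(-5) + 2^(-6) + 2^(-7) + 2^(-8)
    = 0.125 + 0.125 + 0.0625 + 0.0625 + 0.03125 + 0.015625 + 0.0078125 + 0.00390625
    = 111/256 = 0.43359375
Since 0.43359375 <= 1, Kraft's inequality IS satisfied.
A prefix code with these lengths CAN exist.

Kraft sum = 0.43359375. Satisfied.


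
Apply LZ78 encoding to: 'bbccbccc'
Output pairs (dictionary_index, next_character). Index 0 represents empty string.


LZ78 encoding steps:
Dictionary: {0: ''}
Step 1: w='' (idx 0), next='b' -> output (0, 'b'), add 'b' as idx 1
Step 2: w='b' (idx 1), next='c' -> output (1, 'c'), add 'bc' as idx 2
Step 3: w='' (idx 0), next='c' -> output (0, 'c'), add 'c' as idx 3
Step 4: w='bc' (idx 2), next='c' -> output (2, 'c'), add 'bcc' as idx 4
Step 5: w='c' (idx 3), end of input -> output (3, '')


Encoded: [(0, 'b'), (1, 'c'), (0, 'c'), (2, 'c'), (3, '')]


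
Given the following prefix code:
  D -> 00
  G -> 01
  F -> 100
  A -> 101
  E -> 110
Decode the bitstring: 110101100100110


Decoding step by step:
Bits 110 -> E
Bits 101 -> A
Bits 100 -> F
Bits 100 -> F
Bits 110 -> E


Decoded message: EAFFE


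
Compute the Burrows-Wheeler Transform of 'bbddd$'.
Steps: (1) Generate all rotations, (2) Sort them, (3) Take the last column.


Rotations (sorted):
  0: $bbddd -> last char: d
  1: bbddd$ -> last char: $
  2: bddd$b -> last char: b
  3: d$bbdd -> last char: d
  4: dd$bbd -> last char: d
  5: ddd$bb -> last char: b


BWT = d$bddb


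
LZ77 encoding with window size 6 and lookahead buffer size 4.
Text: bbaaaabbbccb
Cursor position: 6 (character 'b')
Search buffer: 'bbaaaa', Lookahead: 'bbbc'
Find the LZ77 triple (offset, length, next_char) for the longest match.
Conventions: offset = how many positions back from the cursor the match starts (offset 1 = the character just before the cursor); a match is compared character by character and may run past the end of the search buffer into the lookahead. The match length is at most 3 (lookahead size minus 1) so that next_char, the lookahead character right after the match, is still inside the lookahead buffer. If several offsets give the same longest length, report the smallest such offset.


Try each offset into the search buffer:
  offset=1 (pos 5, char 'a'): match length 0
  offset=2 (pos 4, char 'a'): match length 0
  offset=3 (pos 3, char 'a'): match length 0
  offset=4 (pos 2, char 'a'): match length 0
  offset=5 (pos 1, char 'b'): match length 1
  offset=6 (pos 0, char 'b'): match length 2
Longest match has length 2 at offset 6.
next_char = character at position 6 + 2 = 8 -> 'b'

Best match: offset=6, length=2 (matching 'bb' starting at position 0)
LZ77 triple: (6, 2, 'b')


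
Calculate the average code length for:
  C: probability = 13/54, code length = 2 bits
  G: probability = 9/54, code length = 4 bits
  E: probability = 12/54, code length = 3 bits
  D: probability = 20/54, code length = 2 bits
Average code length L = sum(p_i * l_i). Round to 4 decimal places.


Weighted contributions p_i * l_i:
  C: (13/54) * 2 = 26/54
  G: (9/54) * 4 = 36/54
  E: (12/54) * 3 = 36/54
  D: (20/54) * 2 = 40/54
Sum = (26 + 36 + 36 + 40)/54 = 138/54

L = 138/54 = 2.5556 bits/symbol


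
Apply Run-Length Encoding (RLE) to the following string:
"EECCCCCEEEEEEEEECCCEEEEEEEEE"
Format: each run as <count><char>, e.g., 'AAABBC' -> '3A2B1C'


Scanning runs left to right:
  i=0: run of 'E' x 2 -> '2E'
  i=2: run of 'C' x 5 -> '5C'
  i=7: run of 'E' x 9 -> '9E'
  i=16: run of 'C' x 3 -> '3C'
  i=19: run of 'E' x 9 -> '9E'

RLE = 2E5C9E3C9E


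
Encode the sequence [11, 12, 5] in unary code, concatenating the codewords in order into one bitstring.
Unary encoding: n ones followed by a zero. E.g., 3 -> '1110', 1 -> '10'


Encode each number as n ones followed by a terminating 0:
  11 -> 111111111110 (12 bits)
  12 -> 1111111111110 (13 bits)
  5 -> 111110 (6 bits)
Total length = 12 + 13 + 6 = 31 bits.

Unary([11, 12, 5]) = 1111111111101111111111110111110 (31 bits)


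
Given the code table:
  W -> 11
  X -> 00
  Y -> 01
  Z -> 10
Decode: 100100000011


Decoding:
10 -> Z
01 -> Y
00 -> X
00 -> X
00 -> X
11 -> W


Result: ZYXXXW


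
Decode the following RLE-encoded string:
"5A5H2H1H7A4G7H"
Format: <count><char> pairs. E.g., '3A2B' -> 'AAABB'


Expanding each <count><char> pair:
  5A -> 'AAAAA'
  5H -> 'HHHHH'
  2H -> 'HH'
  1H -> 'H'
  7A -> 'AAAAAAA'
  4G -> 'GGGG'
  7H -> 'HHHHHHH'

Decoded = AAAAAHHHHHHHHAAAAAAAGGGGHHHHHHH


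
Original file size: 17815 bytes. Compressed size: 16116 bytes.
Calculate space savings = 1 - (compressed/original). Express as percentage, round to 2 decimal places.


ratio = compressed/original = 16116/17815 = 0.904631
savings = 1 - ratio = 1 - 0.904631 = 0.095369
as a percentage: 0.095369 * 100 = 9.54%

Space savings = 1 - 16116/17815 = 9.54%


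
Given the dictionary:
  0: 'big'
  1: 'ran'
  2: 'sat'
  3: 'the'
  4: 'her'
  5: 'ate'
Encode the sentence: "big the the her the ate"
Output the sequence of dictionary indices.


Look up each word in the dictionary:
  'big' -> 0
  'the' -> 3
  'the' -> 3
  'her' -> 4
  'the' -> 3
  'ate' -> 5

Encoded: [0, 3, 3, 4, 3, 5]


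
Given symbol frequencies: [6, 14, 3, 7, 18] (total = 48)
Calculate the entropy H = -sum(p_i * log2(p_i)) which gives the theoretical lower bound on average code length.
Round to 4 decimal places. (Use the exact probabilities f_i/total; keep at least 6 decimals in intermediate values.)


Per-symbol terms -p_i * log2(p_i) with p_i = f_i/48:
  p = 6/48 = 0.125000: log2(p) = -3.000000, -p*log2(p) = 0.375000
  p = 14/48 = 0.291667: log2(p) = -1.777608, -p*log2(p) = 0.518469
  p = 3/48 = 0.062500: log2(p) = -4.000000, -p*log2(p) = 0.250000
  p = 7/48 = 0.145833: log2(p) = -2.777608, -p*log2(p) = 0.405068
  p = 18/48 = 0.375000: log2(p) = -1.415037, -p*log2(p) = 0.530639
H = 0.375000 + 0.518469 + 0.250000 + 0.405068 + 0.530639 = 2.079176

H = 2.0792 bits/symbol


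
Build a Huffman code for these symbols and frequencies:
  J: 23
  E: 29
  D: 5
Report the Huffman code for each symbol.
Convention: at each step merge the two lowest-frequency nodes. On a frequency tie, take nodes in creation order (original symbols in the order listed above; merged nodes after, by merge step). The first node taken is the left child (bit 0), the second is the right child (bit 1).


Huffman tree construction:
Step 1: Merge D(5) + J(23) = 28
Step 2: Merge (D+J)(28) + E(29) = 57
Read each symbol's code off the tree from the root (left child = 0, right child = 1).

Codes:
  J: 01 (length 2)
  E: 1 (length 1)
  D: 00 (length 2)
Average code length: 85/57 = 1.4912 bits/symbol


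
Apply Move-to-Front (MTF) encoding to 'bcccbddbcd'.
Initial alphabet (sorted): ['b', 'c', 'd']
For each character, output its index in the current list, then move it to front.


MTF encoding:
'b': index 0 in ['b', 'c', 'd'] -> ['b', 'c', 'd']
'c': index 1 in ['b', 'c', 'd'] -> ['c', 'b', 'd']
'c': index 0 in ['c', 'b', 'd'] -> ['c', 'b', 'd']
'c': index 0 in ['c', 'b', 'd'] -> ['c', 'b', 'd']
'b': index 1 in ['c', 'b', 'd'] -> ['b', 'c', 'd']
'd': index 2 in ['b', 'c', 'd'] -> ['d', 'b', 'c']
'd': index 0 in ['d', 'b', 'c'] -> ['d', 'b', 'c']
'b': index 1 in ['d', 'b', 'c'] -> ['b', 'd', 'c']
'c': index 2 in ['b', 'd', 'c'] -> ['c', 'b', 'd']
'd': index 2 in ['c', 'b', 'd'] -> ['d', 'c', 'b']


Output: [0, 1, 0, 0, 1, 2, 0, 1, 2, 2]


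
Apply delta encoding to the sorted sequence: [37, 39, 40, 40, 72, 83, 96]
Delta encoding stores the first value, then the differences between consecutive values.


First value: 37
Deltas:
  39 - 37 = 2
  40 - 39 = 1
  40 - 40 = 0
  72 - 40 = 32
  83 - 72 = 11
  96 - 83 = 13


Delta encoded: [37, 2, 1, 0, 32, 11, 13]


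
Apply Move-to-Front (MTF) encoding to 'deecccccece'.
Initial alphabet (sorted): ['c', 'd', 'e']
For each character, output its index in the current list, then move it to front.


MTF encoding:
'd': index 1 in ['c', 'd', 'e'] -> ['d', 'c', 'e']
'e': index 2 in ['d', 'c', 'e'] -> ['e', 'd', 'c']
'e': index 0 in ['e', 'd', 'c'] -> ['e', 'd', 'c']
'c': index 2 in ['e', 'd', 'c'] -> ['c', 'e', 'd']
'c': index 0 in ['c', 'e', 'd'] -> ['c', 'e', 'd']
'c': index 0 in ['c', 'e', 'd'] -> ['c', 'e', 'd']
'c': index 0 in ['c', 'e', 'd'] -> ['c', 'e', 'd']
'c': index 0 in ['c', 'e', 'd'] -> ['c', 'e', 'd']
'e': index 1 in ['c', 'e', 'd'] -> ['e', 'c', 'd']
'c': index 1 in ['e', 'c', 'd'] -> ['c', 'e', 'd']
'e': index 1 in ['c', 'e', 'd'] -> ['e', 'c', 'd']


Output: [1, 2, 0, 2, 0, 0, 0, 0, 1, 1, 1]


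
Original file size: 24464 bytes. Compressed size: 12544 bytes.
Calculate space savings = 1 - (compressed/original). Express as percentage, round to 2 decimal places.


ratio = compressed/original = 12544/24464 = 0.512753
savings = 1 - ratio = 1 - 0.512753 = 0.487247
as a percentage: 0.487247 * 100 = 48.72%

Space savings = 1 - 12544/24464 = 48.72%


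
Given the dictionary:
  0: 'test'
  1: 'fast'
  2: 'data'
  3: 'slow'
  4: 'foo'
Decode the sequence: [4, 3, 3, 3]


Look up each index in the dictionary:
  4 -> 'foo'
  3 -> 'slow'
  3 -> 'slow'
  3 -> 'slow'

Decoded: "foo slow slow slow"


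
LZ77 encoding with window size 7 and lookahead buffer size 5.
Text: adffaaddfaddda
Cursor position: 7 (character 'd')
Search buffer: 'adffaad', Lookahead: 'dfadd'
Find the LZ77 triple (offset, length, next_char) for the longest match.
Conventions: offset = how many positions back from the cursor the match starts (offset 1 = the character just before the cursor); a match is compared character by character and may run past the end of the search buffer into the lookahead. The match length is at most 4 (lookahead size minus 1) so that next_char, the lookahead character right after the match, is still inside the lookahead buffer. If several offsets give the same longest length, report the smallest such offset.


Try each offset into the search buffer:
  offset=1 (pos 6, char 'd'): match length 1
  offset=2 (pos 5, char 'a'): match length 0
  offset=3 (pos 4, char 'a'): match length 0
  offset=4 (pos 3, char 'f'): match length 0
  offset=5 (pos 2, char 'f'): match length 0
  offset=6 (pos 1, char 'd'): match length 2
  offset=7 (pos 0, char 'a'): match length 0
Longest match has length 2 at offset 6.
next_char = character at position 7 + 2 = 9 -> 'a'

Best match: offset=6, length=2 (matching 'df' starting at position 1)
LZ77 triple: (6, 2, 'a')


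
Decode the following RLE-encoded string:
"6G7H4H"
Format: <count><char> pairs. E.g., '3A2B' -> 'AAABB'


Expanding each <count><char> pair:
  6G -> 'GGGGGG'
  7H -> 'HHHHHHH'
  4H -> 'HHHH'

Decoded = GGGGGGHHHHHHHHHHH


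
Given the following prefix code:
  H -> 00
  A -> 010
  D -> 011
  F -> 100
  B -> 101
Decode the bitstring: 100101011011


Decoding step by step:
Bits 100 -> F
Bits 101 -> B
Bits 011 -> D
Bits 011 -> D


Decoded message: FBDD


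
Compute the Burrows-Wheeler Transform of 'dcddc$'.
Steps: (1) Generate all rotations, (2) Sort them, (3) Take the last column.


Rotations (sorted):
  0: $dcddc -> last char: c
  1: c$dcdd -> last char: d
  2: cddc$d -> last char: d
  3: dc$dcd -> last char: d
  4: dcddc$ -> last char: $
  5: ddc$dc -> last char: c


BWT = cddd$c


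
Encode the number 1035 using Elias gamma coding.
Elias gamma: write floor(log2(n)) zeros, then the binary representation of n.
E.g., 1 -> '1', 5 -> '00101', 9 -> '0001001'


num_bits = floor(log2(1035)) + 1 = 11
leading_zeros = num_bits - 1 = 10
binary(1035) = 10000001011

Elias gamma(1035) = '0000000000' + '10000001011' = 000000000010000001011 (21 bits)


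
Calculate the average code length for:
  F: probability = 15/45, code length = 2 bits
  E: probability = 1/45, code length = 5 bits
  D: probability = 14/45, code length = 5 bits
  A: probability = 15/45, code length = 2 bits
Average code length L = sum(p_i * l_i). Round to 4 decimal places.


Weighted contributions p_i * l_i:
  F: (15/45) * 2 = 30/45
  E: (1/45) * 5 = 5/45
  D: (14/45) * 5 = 70/45
  A: (15/45) * 2 = 30/45
Sum = (30 + 5 + 70 + 30)/45 = 135/45

L = 135/45 = 3.0000 bits/symbol


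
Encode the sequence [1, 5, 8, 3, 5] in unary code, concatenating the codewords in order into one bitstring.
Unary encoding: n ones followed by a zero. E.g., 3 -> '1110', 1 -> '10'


Encode each number as n ones followed by a terminating 0:
  1 -> 10 (2 bits)
  5 -> 111110 (6 bits)
  8 -> 111111110 (9 bits)
  3 -> 1110 (4 bits)
  5 -> 111110 (6 bits)
Total length = 2 + 6 + 9 + 4 + 6 = 27 bits.

Unary([1, 5, 8, 3, 5]) = 101111101111111101110111110 (27 bits)


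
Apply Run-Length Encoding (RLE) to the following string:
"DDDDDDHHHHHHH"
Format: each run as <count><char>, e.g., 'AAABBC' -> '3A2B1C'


Scanning runs left to right:
  i=0: run of 'D' x 6 -> '6D'
  i=6: run of 'H' x 7 -> '7H'

RLE = 6D7H


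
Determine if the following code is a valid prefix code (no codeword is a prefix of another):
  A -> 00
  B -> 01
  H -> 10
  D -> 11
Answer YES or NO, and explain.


Checking each pair (does one codeword prefix another?):
  A='00' vs B='01': no prefix
  A='00' vs H='10': no prefix
  A='00' vs D='11': no prefix
  B='01' vs A='00': no prefix
  B='01' vs H='10': no prefix
  B='01' vs D='11': no prefix
  H='10' vs A='00': no prefix
  H='10' vs B='01': no prefix
  H='10' vs D='11': no prefix
  D='11' vs A='00': no prefix
  D='11' vs B='01': no prefix
  D='11' vs H='10': no prefix
No violation found over all pairs.

YES -- this is a valid prefix code. No codeword is a prefix of any other codeword.


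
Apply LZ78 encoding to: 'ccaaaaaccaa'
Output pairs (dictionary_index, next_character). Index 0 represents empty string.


LZ78 encoding steps:
Dictionary: {0: ''}
Step 1: w='' (idx 0), next='c' -> output (0, 'c'), add 'c' as idx 1
Step 2: w='c' (idx 1), next='a' -> output (1, 'a'), add 'ca' as idx 2
Step 3: w='' (idx 0), next='a' -> output (0, 'a'), add 'a' as idx 3
Step 4: w='a' (idx 3), next='a' -> output (3, 'a'), add 'aa' as idx 4
Step 5: w='a' (idx 3), next='c' -> output (3, 'c'), add 'ac' as idx 5
Step 6: w='ca' (idx 2), next='a' -> output (2, 'a'), add 'caa' as idx 6


Encoded: [(0, 'c'), (1, 'a'), (0, 'a'), (3, 'a'), (3, 'c'), (2, 'a')]


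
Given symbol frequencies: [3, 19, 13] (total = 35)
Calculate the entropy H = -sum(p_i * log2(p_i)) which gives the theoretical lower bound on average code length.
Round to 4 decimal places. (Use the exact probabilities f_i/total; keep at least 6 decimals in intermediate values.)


Per-symbol terms -p_i * log2(p_i) with p_i = f_i/35:
  p = 3/35 = 0.085714: log2(p) = -3.544321, -p*log2(p) = 0.303799
  p = 19/35 = 0.542857: log2(p) = -0.881356, -p*log2(p) = 0.478450
  p = 13/35 = 0.371429: log2(p) = -1.428843, -p*log2(p) = 0.530713
H = 0.303799 + 0.478450 + 0.530713 = 1.312962

H = 1.313 bits/symbol


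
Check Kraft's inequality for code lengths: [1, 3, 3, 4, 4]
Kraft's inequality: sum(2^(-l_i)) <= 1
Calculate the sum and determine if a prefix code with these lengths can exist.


Sum = 2^(-1) + 2^(-3) + 2^(-3) + 2^(-4) + 2^(-4)
    = 0.5 + 0.125 + 0.125 + 0.0625 + 0.0625
    = 14/16 = 0.875
Since 0.875 <= 1, Kraft's inequality IS satisfied.
A prefix code with these lengths CAN exist.

Kraft sum = 0.875. Satisfied.


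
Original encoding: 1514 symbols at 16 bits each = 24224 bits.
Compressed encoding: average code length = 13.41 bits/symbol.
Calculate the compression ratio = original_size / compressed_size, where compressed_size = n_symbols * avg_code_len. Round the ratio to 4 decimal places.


original_size = n_symbols * orig_bits = 1514 * 16 = 24224 bits
compressed_size = n_symbols * avg_code_len = 1514 * 13.41 = 20302.74 bits
ratio = original_size / compressed_size = 24224 / 20302.74 = 1.1931

Compression ratio = 1.1931


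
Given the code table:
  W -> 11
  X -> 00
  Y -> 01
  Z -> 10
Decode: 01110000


Decoding:
01 -> Y
11 -> W
00 -> X
00 -> X


Result: YWXX


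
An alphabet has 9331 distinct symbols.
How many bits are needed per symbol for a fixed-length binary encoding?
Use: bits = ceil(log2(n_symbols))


log2(9331) = 13.1878
Bracket: 2^13 = 8192 < 9331 <= 2^14 = 16384
So ceil(log2(9331)) = 14

bits = ceil(log2(9331)) = ceil(13.1878) = 14 bits


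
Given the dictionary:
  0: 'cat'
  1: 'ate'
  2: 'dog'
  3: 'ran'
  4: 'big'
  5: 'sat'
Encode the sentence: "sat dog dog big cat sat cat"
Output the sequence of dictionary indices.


Look up each word in the dictionary:
  'sat' -> 5
  'dog' -> 2
  'dog' -> 2
  'big' -> 4
  'cat' -> 0
  'sat' -> 5
  'cat' -> 0

Encoded: [5, 2, 2, 4, 0, 5, 0]


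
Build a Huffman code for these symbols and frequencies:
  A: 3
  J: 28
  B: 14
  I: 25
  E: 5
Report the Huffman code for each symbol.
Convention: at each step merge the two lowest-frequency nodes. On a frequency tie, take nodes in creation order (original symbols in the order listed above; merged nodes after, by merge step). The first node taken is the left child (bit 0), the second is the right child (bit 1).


Huffman tree construction:
Step 1: Merge A(3) + E(5) = 8
Step 2: Merge (A+E)(8) + B(14) = 22
Step 3: Merge ((A+E)+B)(22) + I(25) = 47
Step 4: Merge J(28) + (((A+E)+B)+I)(47) = 75
Read each symbol's code off the tree from the root (left child = 0, right child = 1).

Codes:
  A: 1000 (length 4)
  J: 0 (length 1)
  B: 101 (length 3)
  I: 11 (length 2)
  E: 1001 (length 4)
Average code length: 152/75 = 2.0267 bits/symbol


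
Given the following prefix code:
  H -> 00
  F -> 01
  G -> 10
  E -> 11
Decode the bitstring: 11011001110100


Decoding step by step:
Bits 11 -> E
Bits 01 -> F
Bits 10 -> G
Bits 01 -> F
Bits 11 -> E
Bits 01 -> F
Bits 00 -> H


Decoded message: EFGFEFH


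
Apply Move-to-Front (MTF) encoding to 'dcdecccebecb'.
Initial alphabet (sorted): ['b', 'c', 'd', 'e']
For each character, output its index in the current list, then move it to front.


MTF encoding:
'd': index 2 in ['b', 'c', 'd', 'e'] -> ['d', 'b', 'c', 'e']
'c': index 2 in ['d', 'b', 'c', 'e'] -> ['c', 'd', 'b', 'e']
'd': index 1 in ['c', 'd', 'b', 'e'] -> ['d', 'c', 'b', 'e']
'e': index 3 in ['d', 'c', 'b', 'e'] -> ['e', 'd', 'c', 'b']
'c': index 2 in ['e', 'd', 'c', 'b'] -> ['c', 'e', 'd', 'b']
'c': index 0 in ['c', 'e', 'd', 'b'] -> ['c', 'e', 'd', 'b']
'c': index 0 in ['c', 'e', 'd', 'b'] -> ['c', 'e', 'd', 'b']
'e': index 1 in ['c', 'e', 'd', 'b'] -> ['e', 'c', 'd', 'b']
'b': index 3 in ['e', 'c', 'd', 'b'] -> ['b', 'e', 'c', 'd']
'e': index 1 in ['b', 'e', 'c', 'd'] -> ['e', 'b', 'c', 'd']
'c': index 2 in ['e', 'b', 'c', 'd'] -> ['c', 'e', 'b', 'd']
'b': index 2 in ['c', 'e', 'b', 'd'] -> ['b', 'c', 'e', 'd']


Output: [2, 2, 1, 3, 2, 0, 0, 1, 3, 1, 2, 2]


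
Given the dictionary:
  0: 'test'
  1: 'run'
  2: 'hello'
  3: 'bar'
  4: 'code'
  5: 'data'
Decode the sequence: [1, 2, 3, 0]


Look up each index in the dictionary:
  1 -> 'run'
  2 -> 'hello'
  3 -> 'bar'
  0 -> 'test'

Decoded: "run hello bar test"


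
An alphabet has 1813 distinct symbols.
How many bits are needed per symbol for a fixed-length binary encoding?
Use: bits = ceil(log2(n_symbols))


log2(1813) = 10.8242
Bracket: 2^10 = 1024 < 1813 <= 2^11 = 2048
So ceil(log2(1813)) = 11

bits = ceil(log2(1813)) = ceil(10.8242) = 11 bits


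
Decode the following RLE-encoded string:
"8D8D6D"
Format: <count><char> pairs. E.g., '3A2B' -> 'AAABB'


Expanding each <count><char> pair:
  8D -> 'DDDDDDDD'
  8D -> 'DDDDDDDD'
  6D -> 'DDDDDD'

Decoded = DDDDDDDDDDDDDDDDDDDDDD


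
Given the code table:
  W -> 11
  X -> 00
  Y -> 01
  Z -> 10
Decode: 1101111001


Decoding:
11 -> W
01 -> Y
11 -> W
10 -> Z
01 -> Y


Result: WYWZY


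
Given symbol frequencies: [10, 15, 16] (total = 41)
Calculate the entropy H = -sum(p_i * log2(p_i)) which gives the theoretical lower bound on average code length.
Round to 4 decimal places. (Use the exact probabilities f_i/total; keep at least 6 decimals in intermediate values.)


Per-symbol terms -p_i * log2(p_i) with p_i = f_i/41:
  p = 10/41 = 0.243902: log2(p) = -2.035624, -p*log2(p) = 0.496494
  p = 15/41 = 0.365854: log2(p) = -1.450661, -p*log2(p) = 0.530730
  p = 16/41 = 0.390244: log2(p) = -1.357552, -p*log2(p) = 0.529776
H = 0.496494 + 0.530730 + 0.529776 = 1.557000

H = 1.557 bits/symbol


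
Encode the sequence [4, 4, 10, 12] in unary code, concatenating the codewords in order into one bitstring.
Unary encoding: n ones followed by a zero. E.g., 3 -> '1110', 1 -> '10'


Encode each number as n ones followed by a terminating 0:
  4 -> 11110 (5 bits)
  4 -> 11110 (5 bits)
  10 -> 11111111110 (11 bits)
  12 -> 1111111111110 (13 bits)
Total length = 5 + 5 + 11 + 13 = 34 bits.

Unary([4, 4, 10, 12]) = 1111011110111111111101111111111110 (34 bits)


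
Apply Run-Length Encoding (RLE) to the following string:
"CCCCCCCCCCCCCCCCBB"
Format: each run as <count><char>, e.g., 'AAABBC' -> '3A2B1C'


Scanning runs left to right:
  i=0: run of 'C' x 16 -> '16C'
  i=16: run of 'B' x 2 -> '2B'

RLE = 16C2B


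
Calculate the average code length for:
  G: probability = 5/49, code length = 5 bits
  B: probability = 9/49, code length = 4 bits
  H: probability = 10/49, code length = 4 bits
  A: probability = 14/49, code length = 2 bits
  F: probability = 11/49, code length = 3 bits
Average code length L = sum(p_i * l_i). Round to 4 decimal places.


Weighted contributions p_i * l_i:
  G: (5/49) * 5 = 25/49
  B: (9/49) * 4 = 36/49
  H: (10/49) * 4 = 40/49
  A: (14/49) * 2 = 28/49
  F: (11/49) * 3 = 33/49
Sum = (25 + 36 + 40 + 28 + 33)/49 = 162/49

L = 162/49 = 3.3061 bits/symbol


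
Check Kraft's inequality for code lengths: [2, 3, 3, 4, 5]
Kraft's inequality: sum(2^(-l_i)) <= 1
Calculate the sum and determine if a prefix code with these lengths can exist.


Sum = 2^(-2) + 2^(-3) + 2^(-3) + 2^(-4) + 2^(-5)
    = 0.25 + 0.125 + 0.125 + 0.0625 + 0.03125
    = 19/32 = 0.59375
Since 0.59375 <= 1, Kraft's inequality IS satisfied.
A prefix code with these lengths CAN exist.

Kraft sum = 0.59375. Satisfied.


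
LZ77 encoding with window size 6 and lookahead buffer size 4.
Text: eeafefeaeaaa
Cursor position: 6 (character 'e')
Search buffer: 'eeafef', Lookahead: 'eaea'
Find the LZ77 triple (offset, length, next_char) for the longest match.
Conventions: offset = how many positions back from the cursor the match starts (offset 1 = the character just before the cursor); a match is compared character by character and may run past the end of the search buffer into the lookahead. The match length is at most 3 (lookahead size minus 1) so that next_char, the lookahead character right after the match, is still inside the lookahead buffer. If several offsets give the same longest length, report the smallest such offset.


Try each offset into the search buffer:
  offset=1 (pos 5, char 'f'): match length 0
  offset=2 (pos 4, char 'e'): match length 1
  offset=3 (pos 3, char 'f'): match length 0
  offset=4 (pos 2, char 'a'): match length 0
  offset=5 (pos 1, char 'e'): match length 2
  offset=6 (pos 0, char 'e'): match length 1
Longest match has length 2 at offset 5.
next_char = character at position 6 + 2 = 8 -> 'e'

Best match: offset=5, length=2 (matching 'ea' starting at position 1)
LZ77 triple: (5, 2, 'e')


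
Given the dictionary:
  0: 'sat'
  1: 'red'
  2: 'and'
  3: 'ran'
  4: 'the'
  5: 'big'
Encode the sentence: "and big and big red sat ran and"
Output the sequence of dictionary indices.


Look up each word in the dictionary:
  'and' -> 2
  'big' -> 5
  'and' -> 2
  'big' -> 5
  'red' -> 1
  'sat' -> 0
  'ran' -> 3
  'and' -> 2

Encoded: [2, 5, 2, 5, 1, 0, 3, 2]


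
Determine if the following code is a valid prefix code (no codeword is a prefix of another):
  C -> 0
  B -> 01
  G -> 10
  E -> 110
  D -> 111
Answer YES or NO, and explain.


Checking each pair (does one codeword prefix another?):
  C='0' vs B='01': prefix -- VIOLATION

NO -- this is NOT a valid prefix code. C (0) is a prefix of B (01).


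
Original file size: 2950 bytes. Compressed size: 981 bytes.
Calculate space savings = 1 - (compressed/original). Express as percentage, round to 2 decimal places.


ratio = compressed/original = 981/2950 = 0.332542
savings = 1 - ratio = 1 - 0.332542 = 0.667458
as a percentage: 0.667458 * 100 = 66.75%

Space savings = 1 - 981/2950 = 66.75%


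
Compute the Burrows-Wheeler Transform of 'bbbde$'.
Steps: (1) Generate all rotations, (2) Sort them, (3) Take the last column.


Rotations (sorted):
  0: $bbbde -> last char: e
  1: bbbde$ -> last char: $
  2: bbde$b -> last char: b
  3: bde$bb -> last char: b
  4: de$bbb -> last char: b
  5: e$bbbd -> last char: d


BWT = e$bbbd


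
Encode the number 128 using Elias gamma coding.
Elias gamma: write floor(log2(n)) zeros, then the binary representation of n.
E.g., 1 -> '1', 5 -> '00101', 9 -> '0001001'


num_bits = floor(log2(128)) + 1 = 8
leading_zeros = num_bits - 1 = 7
binary(128) = 10000000

Elias gamma(128) = '0000000' + '10000000' = 000000010000000 (15 bits)


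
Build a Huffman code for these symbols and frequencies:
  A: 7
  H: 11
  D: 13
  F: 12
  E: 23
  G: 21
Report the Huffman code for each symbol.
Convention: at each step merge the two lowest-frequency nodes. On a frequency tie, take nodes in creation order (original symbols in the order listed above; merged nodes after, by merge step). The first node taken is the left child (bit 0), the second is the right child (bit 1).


Huffman tree construction:
Step 1: Merge A(7) + H(11) = 18
Step 2: Merge F(12) + D(13) = 25
Step 3: Merge (A+H)(18) + G(21) = 39
Step 4: Merge E(23) + (F+D)(25) = 48
Step 5: Merge ((A+H)+G)(39) + (E+(F+D))(48) = 87
Read each symbol's code off the tree from the root (left child = 0, right child = 1).

Codes:
  A: 000 (length 3)
  H: 001 (length 3)
  D: 111 (length 3)
  F: 110 (length 3)
  E: 10 (length 2)
  G: 01 (length 2)
Average code length: 217/87 = 2.4943 bits/symbol


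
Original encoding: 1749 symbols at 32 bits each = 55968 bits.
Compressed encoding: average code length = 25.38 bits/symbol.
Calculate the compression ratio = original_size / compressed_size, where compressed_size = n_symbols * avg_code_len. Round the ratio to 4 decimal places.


original_size = n_symbols * orig_bits = 1749 * 32 = 55968 bits
compressed_size = n_symbols * avg_code_len = 1749 * 25.38 = 44389.62 bits
ratio = original_size / compressed_size = 55968 / 44389.62 = 1.2608

Compression ratio = 1.2608


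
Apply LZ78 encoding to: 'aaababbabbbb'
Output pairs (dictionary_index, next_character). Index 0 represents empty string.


LZ78 encoding steps:
Dictionary: {0: ''}
Step 1: w='' (idx 0), next='a' -> output (0, 'a'), add 'a' as idx 1
Step 2: w='a' (idx 1), next='a' -> output (1, 'a'), add 'aa' as idx 2
Step 3: w='' (idx 0), next='b' -> output (0, 'b'), add 'b' as idx 3
Step 4: w='a' (idx 1), next='b' -> output (1, 'b'), add 'ab' as idx 4
Step 5: w='b' (idx 3), next='a' -> output (3, 'a'), add 'ba' as idx 5
Step 6: w='b' (idx 3), next='b' -> output (3, 'b'), add 'bb' as idx 6
Step 7: w='bb' (idx 6), end of input -> output (6, '')


Encoded: [(0, 'a'), (1, 'a'), (0, 'b'), (1, 'b'), (3, 'a'), (3, 'b'), (6, '')]


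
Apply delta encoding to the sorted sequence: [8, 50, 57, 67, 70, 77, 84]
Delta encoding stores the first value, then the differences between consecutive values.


First value: 8
Deltas:
  50 - 8 = 42
  57 - 50 = 7
  67 - 57 = 10
  70 - 67 = 3
  77 - 70 = 7
  84 - 77 = 7


Delta encoded: [8, 42, 7, 10, 3, 7, 7]


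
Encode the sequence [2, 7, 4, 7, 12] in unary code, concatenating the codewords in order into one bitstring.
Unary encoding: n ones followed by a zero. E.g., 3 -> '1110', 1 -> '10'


Encode each number as n ones followed by a terminating 0:
  2 -> 110 (3 bits)
  7 -> 11111110 (8 bits)
  4 -> 11110 (5 bits)
  7 -> 11111110 (8 bits)
  12 -> 1111111111110 (13 bits)
Total length = 3 + 8 + 5 + 8 + 13 = 37 bits.

Unary([2, 7, 4, 7, 12]) = 1101111111011110111111101111111111110 (37 bits)
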